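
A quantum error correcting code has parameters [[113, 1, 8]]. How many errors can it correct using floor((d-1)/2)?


Code parameters: [[113, 1, 8]], distance d = 8.
Number of correctable errors = floor((d-1)/2)
= floor((8 - 1)/2)
= floor(7/2)
= 3

3


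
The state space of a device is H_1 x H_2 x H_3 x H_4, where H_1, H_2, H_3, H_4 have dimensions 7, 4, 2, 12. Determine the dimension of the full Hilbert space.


dim(H_1 x H_2 x H_3 x H_4) = 7 * 4 * 2 * 12
= 28 * 2 * 12
= 56 * 12
= 672

672


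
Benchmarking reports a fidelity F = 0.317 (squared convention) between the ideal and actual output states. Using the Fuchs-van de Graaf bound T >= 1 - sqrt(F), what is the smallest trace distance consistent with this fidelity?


Fuchs-van de Graaf (squared-fidelity convention): 1 - sqrt(F) <= T <= sqrt(1 - F).
Lower bound: T >= 1 - sqrt(F)
sqrt(F) = sqrt(0.317) = 0.5630
T >= 1 - 0.5630
T >= 0.4370

0.4370


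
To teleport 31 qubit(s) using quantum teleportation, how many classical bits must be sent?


Quantum teleportation requires 2 classical bits per qubit teleported.
31 qubit(s) -> 2 * 31 = 62 classical bits

62


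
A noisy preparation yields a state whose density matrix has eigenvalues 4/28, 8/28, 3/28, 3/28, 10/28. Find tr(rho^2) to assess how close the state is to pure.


tr(rho^2) = sum of eigenvalues squared
= (4/28)^2 + (8/28)^2 + (3/28)^2 + (3/28)^2 + (10/28)^2
= (16 + 64 + 9 + 9 + 100) / 784
= 198/784
= 0.2526

0.2526


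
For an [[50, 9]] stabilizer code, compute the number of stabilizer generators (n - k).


For an [[n,k]] stabilizer code:
Number of stabilizer generators = n - k
= 50 - 9
= 41

41


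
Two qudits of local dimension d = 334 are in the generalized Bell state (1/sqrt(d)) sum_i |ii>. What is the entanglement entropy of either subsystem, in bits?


For a maximally entangled state in d x d:
S = log2(d) = log2(334)
= 8.3837

8.3837


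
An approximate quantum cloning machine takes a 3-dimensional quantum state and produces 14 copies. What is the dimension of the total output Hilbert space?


Output space = H^(tensor 14) where dim(H) = 3
dim = 3^14
= 9 (after 2 factors)
= 27 (after 3 factors)
= 81 (after 4 factors)
= 243 (after 5 factors)
= 729 (after 6 factors)
= 2187 (after 7 factors)
= 6561 (after 8 factors)
= 19683 (after 9 factors)
= 59049 (after 10 factors)
= 177147 (after 11 factors)
= 531441 (after 12 factors)
= 1594323 (after 13 factors)
= 4782969 (after 14 factors)
= 4782969

4782969


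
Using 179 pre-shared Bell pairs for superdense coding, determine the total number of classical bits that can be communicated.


Superdense coding allows 2 classical bits per shared entangled pair.
179 pair(s) -> 2 * 179 = 358 classical bits

358


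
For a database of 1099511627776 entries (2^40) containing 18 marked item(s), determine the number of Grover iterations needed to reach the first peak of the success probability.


After j Grover iterations the success probability is P(j) = sin^2((2j+1)*theta), where sin(theta) = sqrt(k/N).
N = 2^40 = 1099511627776, k = 18
sin(theta) = sqrt(k/N) = 4.046097457e-06
theta = arcsin(sqrt(k/N)) = 4.046097457e-06 rad
P(j) reaches its first maximum when (2j+1)*theta is as close as possible to pi/2, i.e. j = round(pi/(4*theta) - 1/2).
pi/(4*theta) - 1/2 = 194112.0175
(For comparison, the common estimate pi/4 * sqrt(N/k) = 194112.5175; the exact maximiser is used here.)
Optimal iterations = 194112

194112


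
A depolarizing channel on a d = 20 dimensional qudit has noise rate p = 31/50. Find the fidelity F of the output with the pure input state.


F = (1-p) + p/d
= (1 - 0.6200) + 0.6200/20
= 0.3800 + 0.0310
= 0.4110

0.4110


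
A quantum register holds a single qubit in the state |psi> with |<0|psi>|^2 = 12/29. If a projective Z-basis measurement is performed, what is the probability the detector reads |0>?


|alpha|^2 = 12/29 = 0.4138
|beta|^2 = 1 - 12/29 = 17/29 = 0.5862
P(|0>) = |alpha|^2 = 0.4138

0.4138


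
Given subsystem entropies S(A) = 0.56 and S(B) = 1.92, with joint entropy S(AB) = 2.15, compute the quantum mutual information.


I(A:B) = S(A) + S(B) - S(AB)
= 0.56 + 1.92 - 2.15
= 0.3300

0.3300


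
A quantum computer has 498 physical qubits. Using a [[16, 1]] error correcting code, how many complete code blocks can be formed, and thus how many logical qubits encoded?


Each code block uses 16 physical qubits for 1 logical qubit(s).
Number of complete blocks = floor(498 / 16) = 31
Logical qubits = 31 * 1
= 31

31


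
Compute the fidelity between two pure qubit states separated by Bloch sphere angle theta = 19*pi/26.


For states separated by angle theta on Bloch sphere:
F = cos^2(theta/2)
theta = 19*pi/26 = 2.2958
theta/2 = 1.1479
cos(theta/2) = 0.4104
F = 0.1684

0.1684


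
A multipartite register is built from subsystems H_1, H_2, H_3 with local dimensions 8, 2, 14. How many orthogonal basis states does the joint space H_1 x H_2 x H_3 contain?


dim(H_1 x H_2 x H_3) = 8 * 2 * 14
= 16 * 14
= 224

224


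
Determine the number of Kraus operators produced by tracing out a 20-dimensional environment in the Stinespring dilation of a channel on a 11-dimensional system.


Tracing out the environment in an orthonormal basis {|i>_E} gives Kraus operators K_i = <i|_E U |0>_E.
Number of Kraus operators = dim(H_env) = d_env
= 20

20


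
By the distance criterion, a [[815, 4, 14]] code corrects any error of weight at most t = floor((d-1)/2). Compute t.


Code parameters: [[815, 4, 14]], distance d = 14.
Number of correctable errors = floor((d-1)/2)
= floor((14 - 1)/2)
= floor(13/2)
= 6

6


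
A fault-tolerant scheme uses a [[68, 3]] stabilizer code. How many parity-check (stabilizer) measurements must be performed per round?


For an [[n,k]] stabilizer code:
Number of stabilizer generators = n - k
= 68 - 3
= 65

65


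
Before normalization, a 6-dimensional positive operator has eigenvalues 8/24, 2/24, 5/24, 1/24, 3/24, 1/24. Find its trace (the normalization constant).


tr(M) = sum of eigenvalues
= 8/24 + 2/24 + 5/24 + 1/24 + 3/24 + 1/24
= 20/24
= 0.8333

0.8333


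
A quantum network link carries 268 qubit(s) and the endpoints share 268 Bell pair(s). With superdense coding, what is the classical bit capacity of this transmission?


Superdense coding allows 2 classical bits per shared entangled pair.
268 pair(s) -> 2 * 268 = 536 classical bits

536


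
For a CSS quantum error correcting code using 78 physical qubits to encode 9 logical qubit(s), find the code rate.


Code rate R = k/n
= 9/78
= 0.1154

0.1154


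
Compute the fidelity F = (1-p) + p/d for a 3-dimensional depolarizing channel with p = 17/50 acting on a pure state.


F = (1-p) + p/d
= (1 - 0.3400) + 0.3400/3
= 0.6600 + 0.1133
= 0.7733

0.7733


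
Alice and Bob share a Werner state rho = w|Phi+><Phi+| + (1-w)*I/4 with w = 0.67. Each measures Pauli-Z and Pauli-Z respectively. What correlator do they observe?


|Phi+> = (|00> + |11>)/sqrt(2)
For the pure Bell state, <Z_A Z_B> = +1 (Bell-state Pauli correlator).
The maximally-mixed part I/4 has tr(I/4 * P tensor P) = 0 for any traceless Pauli P.
So <Z_A Z_B>_rho = w * (+1) + (1 - w) * 0
= 0.67 * (+1)
= 0.6700

0.6700


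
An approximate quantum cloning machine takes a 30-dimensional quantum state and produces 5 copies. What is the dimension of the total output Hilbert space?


Output space = H^(tensor 5) where dim(H) = 30
dim = 30^5
= 900 (after 2 factors)
= 27000 (after 3 factors)
= 810000 (after 4 factors)
= 24300000 (after 5 factors)
= 24300000

24300000


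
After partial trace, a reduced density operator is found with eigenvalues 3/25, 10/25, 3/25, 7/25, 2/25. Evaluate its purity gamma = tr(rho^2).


tr(rho^2) = sum of eigenvalues squared
= (3/25)^2 + (10/25)^2 + (3/25)^2 + (7/25)^2 + (2/25)^2
= (9 + 100 + 9 + 49 + 4) / 625
= 171/625
= 0.2736

0.2736


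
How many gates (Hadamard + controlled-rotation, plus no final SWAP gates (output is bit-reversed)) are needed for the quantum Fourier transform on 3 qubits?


Hadamard gates: 3
Controlled rotations: n*(n-1)/2 = 3*2/2 = 3
SWAP gates: 0 (omitted)
Total = 3 + 3
= 6

6


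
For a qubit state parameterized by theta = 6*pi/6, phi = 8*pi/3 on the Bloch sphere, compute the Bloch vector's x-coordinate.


theta = 3.1416, phi = 8.3776
r_x = sin(theta)*cos(phi) = 0.0000 * -0.5000
r_x = 0.0000

0.0000


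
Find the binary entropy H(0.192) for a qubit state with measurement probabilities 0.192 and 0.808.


S = -p*log2(p) - (1-p)*log2(1-p)
p = 0.1920, 1-p = 0.8080
= -0.1920 * log2(0.1920) - 0.8080 * log2(0.8080)
= -(-0.4571) - (-0.2485)
= 0.7056

0.7056


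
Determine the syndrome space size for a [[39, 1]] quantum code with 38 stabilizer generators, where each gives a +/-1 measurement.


Each stabilizer generator gives a binary (+1 or -1) measurement outcome.
With 38 independent generators:
Total syndromes = 2^38
= 274877906944

274877906944


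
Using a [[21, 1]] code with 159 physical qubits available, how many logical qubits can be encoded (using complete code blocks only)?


Each code block uses 21 physical qubits for 1 logical qubit(s).
Number of complete blocks = floor(159 / 21) = 7
Logical qubits = 7 * 1
= 7

7


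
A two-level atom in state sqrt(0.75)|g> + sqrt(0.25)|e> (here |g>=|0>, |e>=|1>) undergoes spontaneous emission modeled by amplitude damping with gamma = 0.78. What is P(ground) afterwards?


For amplitude damping with parameter gamma on state sqrt(a)|0> + sqrt(b)|1>:
alpha^2 = 0.75, beta^2 = 0.25
P(|0>) = alpha^2 + gamma * beta^2
= 0.75 + 0.78 * 0.25
= 0.75 + 0.1950
= 0.9450

0.9450


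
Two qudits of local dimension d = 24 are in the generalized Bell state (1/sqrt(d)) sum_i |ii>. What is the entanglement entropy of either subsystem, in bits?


For a maximally entangled state in d x d:
S = log2(d) = log2(24)
= 4.5850

4.5850


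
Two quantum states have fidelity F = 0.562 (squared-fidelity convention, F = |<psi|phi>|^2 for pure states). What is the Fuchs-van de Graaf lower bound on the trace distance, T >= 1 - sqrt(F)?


Fuchs-van de Graaf (squared-fidelity convention): 1 - sqrt(F) <= T <= sqrt(1 - F).
Lower bound: T >= 1 - sqrt(F)
sqrt(F) = sqrt(0.562) = 0.7497
T >= 1 - 0.7497
T >= 0.2503

0.2503


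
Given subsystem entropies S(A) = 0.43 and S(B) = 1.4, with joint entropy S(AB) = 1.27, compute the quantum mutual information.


I(A:B) = S(A) + S(B) - S(AB)
= 0.43 + 1.4 - 1.27
= 0.5600

0.5600


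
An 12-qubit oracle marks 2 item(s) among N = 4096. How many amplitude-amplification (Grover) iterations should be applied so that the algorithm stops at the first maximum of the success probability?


After j Grover iterations the success probability is P(j) = sin^2((2j+1)*theta), where sin(theta) = sqrt(k/N).
N = 2^12 = 4096, k = 2
sin(theta) = sqrt(k/N) = 0.02209708691
theta = arcsin(sqrt(k/N)) = 0.02209888557 rad
P(j) reaches its first maximum when (2j+1)*theta is as close as possible to pi/2, i.e. j = round(pi/(4*theta) - 1/2).
pi/(4*theta) - 1/2 = 35.0402
(For comparison, the common estimate pi/4 * sqrt(N/k) = 35.5431; the exact maximiser is used here.)
Optimal iterations = 35

35


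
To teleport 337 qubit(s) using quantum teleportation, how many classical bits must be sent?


Quantum teleportation requires 2 classical bits per qubit teleported.
337 qubit(s) -> 2 * 337 = 674 classical bits

674


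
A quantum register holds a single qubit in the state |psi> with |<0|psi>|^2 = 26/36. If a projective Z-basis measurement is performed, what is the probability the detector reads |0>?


|alpha|^2 = 26/36 = 0.7222
|beta|^2 = 1 - 26/36 = 10/36 = 0.2778
P(|0>) = |alpha|^2 = 0.7222

0.7222


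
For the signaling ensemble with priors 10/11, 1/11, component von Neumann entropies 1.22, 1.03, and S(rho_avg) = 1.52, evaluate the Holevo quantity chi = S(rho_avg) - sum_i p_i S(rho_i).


chi = S(rho) - sum_i p_i * S(rho_i)
Weighted entropy = 10/11 * 1.22 + 1/11 * 1.03
= 1.2027
chi = 1.52 - 1.2027
= 0.3173

0.3173


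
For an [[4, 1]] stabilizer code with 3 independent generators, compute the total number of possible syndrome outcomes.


Each stabilizer generator gives a binary (+1 or -1) measurement outcome.
With 3 independent generators:
Total syndromes = 2^3
= 8

8


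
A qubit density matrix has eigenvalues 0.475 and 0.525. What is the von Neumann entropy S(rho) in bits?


S = -p*log2(p) - (1-p)*log2(1-p)
p = 0.4750, 1-p = 0.5250
= -0.4750 * log2(0.4750) - 0.5250 * log2(0.5250)
= -(-0.5102) - (-0.4880)
= 0.9982

0.9982


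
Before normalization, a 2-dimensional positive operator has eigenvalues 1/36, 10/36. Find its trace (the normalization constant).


tr(M) = sum of eigenvalues
= 1/36 + 10/36
= 11/36
= 0.3056

0.3056


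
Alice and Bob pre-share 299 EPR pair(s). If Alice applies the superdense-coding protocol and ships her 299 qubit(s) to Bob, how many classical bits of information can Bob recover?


Superdense coding allows 2 classical bits per shared entangled pair.
299 pair(s) -> 2 * 299 = 598 classical bits

598


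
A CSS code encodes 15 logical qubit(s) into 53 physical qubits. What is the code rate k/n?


Code rate R = k/n
= 15/53
= 0.2830

0.2830


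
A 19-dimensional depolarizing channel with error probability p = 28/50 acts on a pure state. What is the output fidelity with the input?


F = (1-p) + p/d
= (1 - 0.5600) + 0.5600/19
= 0.4400 + 0.0295
= 0.4695

0.4695


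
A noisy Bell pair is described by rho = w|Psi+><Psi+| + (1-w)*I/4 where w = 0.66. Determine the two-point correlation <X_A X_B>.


|Psi+> = (|01> + |10>)/sqrt(2)
For the pure Bell state, <X_A X_B> = +1 (Bell-state Pauli correlator).
The maximally-mixed part I/4 has tr(I/4 * P tensor P) = 0 for any traceless Pauli P.
So <X_A X_B>_rho = w * (+1) + (1 - w) * 0
= 0.66 * (+1)
= 0.6600

0.6600


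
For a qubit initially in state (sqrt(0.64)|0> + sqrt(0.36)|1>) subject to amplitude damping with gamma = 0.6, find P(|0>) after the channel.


For amplitude damping with parameter gamma on state sqrt(a)|0> + sqrt(b)|1>:
alpha^2 = 0.64, beta^2 = 0.36
P(|0>) = alpha^2 + gamma * beta^2
= 0.64 + 0.6 * 0.36
= 0.64 + 0.2160
= 0.8560

0.8560


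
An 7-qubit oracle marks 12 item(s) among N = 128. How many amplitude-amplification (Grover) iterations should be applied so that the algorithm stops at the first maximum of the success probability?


After j Grover iterations the success probability is P(j) = sin^2((2j+1)*theta), where sin(theta) = sqrt(k/N).
N = 2^7 = 128, k = 12
sin(theta) = sqrt(k/N) = 0.3061862178
theta = arcsin(sqrt(k/N)) = 0.3111842443 rad
P(j) reaches its first maximum when (2j+1)*theta is as close as possible to pi/2, i.e. j = round(pi/(4*theta) - 1/2).
pi/(4*theta) - 1/2 = 2.0239
(For comparison, the common estimate pi/4 * sqrt(N/k) = 2.5651; the exact maximiser is used here.)
Optimal iterations = 2

2


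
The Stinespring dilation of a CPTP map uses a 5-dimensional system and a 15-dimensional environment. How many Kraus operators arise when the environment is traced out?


Tracing out the environment in an orthonormal basis {|i>_E} gives Kraus operators K_i = <i|_E U |0>_E.
Number of Kraus operators = dim(H_env) = d_env
= 15

15


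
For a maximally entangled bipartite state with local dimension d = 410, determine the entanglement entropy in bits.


For a maximally entangled state in d x d:
S = log2(d) = log2(410)
= 8.6795

8.6795


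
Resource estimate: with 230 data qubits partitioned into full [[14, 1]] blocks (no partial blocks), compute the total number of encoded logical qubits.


Each code block uses 14 physical qubits for 1 logical qubit(s).
Number of complete blocks = floor(230 / 14) = 16
Logical qubits = 16 * 1
= 16

16


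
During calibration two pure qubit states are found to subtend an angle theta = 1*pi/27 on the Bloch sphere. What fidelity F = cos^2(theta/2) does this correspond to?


For states separated by angle theta on Bloch sphere:
F = cos^2(theta/2)
theta = 1*pi/27 = 0.1164
theta/2 = 0.0582
cos(theta/2) = 0.9983
F = 0.9966

0.9966


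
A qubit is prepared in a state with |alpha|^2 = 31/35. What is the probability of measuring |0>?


|alpha|^2 = 31/35 = 0.8857
|beta|^2 = 1 - 31/35 = 4/35 = 0.1143
P(|0>) = |alpha|^2 = 0.8857

0.8857


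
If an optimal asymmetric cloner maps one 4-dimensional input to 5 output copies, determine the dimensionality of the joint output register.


Output space = H^(tensor 5) where dim(H) = 4
dim = 4^5
= 16 (after 2 factors)
= 64 (after 3 factors)
= 256 (after 4 factors)
= 1024 (after 5 factors)
= 1024

1024


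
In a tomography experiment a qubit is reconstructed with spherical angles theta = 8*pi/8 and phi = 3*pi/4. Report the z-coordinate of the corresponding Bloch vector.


theta = 3.1416, phi = 2.3562
r_z = cos(theta) = -1.0000

-1.0000


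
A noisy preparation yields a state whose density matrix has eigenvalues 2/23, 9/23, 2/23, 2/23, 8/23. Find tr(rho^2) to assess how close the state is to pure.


tr(rho^2) = sum of eigenvalues squared
= (2/23)^2 + (9/23)^2 + (2/23)^2 + (2/23)^2 + (8/23)^2
= (4 + 81 + 4 + 4 + 64) / 529
= 157/529
= 0.2968

0.2968


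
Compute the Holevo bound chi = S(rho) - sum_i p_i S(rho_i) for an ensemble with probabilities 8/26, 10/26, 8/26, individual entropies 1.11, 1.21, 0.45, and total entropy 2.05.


chi = S(rho) - sum_i p_i * S(rho_i)
Weighted entropy = 8/26 * 1.11 + 10/26 * 1.21 + 8/26 * 0.45
= 0.9454
chi = 2.05 - 0.9454
= 1.1046

1.1046


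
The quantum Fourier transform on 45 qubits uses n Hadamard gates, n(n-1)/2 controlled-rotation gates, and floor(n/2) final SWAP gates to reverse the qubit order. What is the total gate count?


Hadamard gates: 45
Controlled rotations: n*(n-1)/2 = 45*44/2 = 990
SWAP gates: floor(n/2) = floor(45/2) = 22
Total = 45 + 990 + 22
= 1057

1057


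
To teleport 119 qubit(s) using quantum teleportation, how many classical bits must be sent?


Quantum teleportation requires 2 classical bits per qubit teleported.
119 qubit(s) -> 2 * 119 = 238 classical bits

238


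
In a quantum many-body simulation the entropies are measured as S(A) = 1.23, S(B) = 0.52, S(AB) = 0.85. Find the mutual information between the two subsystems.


I(A:B) = S(A) + S(B) - S(AB)
= 1.23 + 0.52 - 0.85
= 0.9000

0.9000


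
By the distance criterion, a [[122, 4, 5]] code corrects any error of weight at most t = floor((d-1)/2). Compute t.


Code parameters: [[122, 4, 5]], distance d = 5.
Number of correctable errors = floor((d-1)/2)
= floor((5 - 1)/2)
= floor(4/2)
= 2

2


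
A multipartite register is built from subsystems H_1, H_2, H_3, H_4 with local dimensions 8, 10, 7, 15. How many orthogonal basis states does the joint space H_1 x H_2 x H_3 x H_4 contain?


dim(H_1 x H_2 x H_3 x H_4) = 8 * 10 * 7 * 15
= 80 * 7 * 15
= 560 * 15
= 8400

8400


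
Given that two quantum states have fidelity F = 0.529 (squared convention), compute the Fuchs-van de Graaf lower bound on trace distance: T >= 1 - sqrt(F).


Fuchs-van de Graaf (squared-fidelity convention): 1 - sqrt(F) <= T <= sqrt(1 - F).
Lower bound: T >= 1 - sqrt(F)
sqrt(F) = sqrt(0.529) = 0.7273
T >= 1 - 0.7273
T >= 0.2727

0.2727


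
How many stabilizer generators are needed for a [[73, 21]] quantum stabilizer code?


For an [[n,k]] stabilizer code:
Number of stabilizer generators = n - k
= 73 - 21
= 52

52


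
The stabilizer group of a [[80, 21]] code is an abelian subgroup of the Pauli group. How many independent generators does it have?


For an [[n,k]] stabilizer code:
Number of stabilizer generators = n - k
= 80 - 21
= 59

59


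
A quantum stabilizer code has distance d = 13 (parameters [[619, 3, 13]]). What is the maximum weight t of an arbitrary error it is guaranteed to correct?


Code parameters: [[619, 3, 13]], distance d = 13.
Number of correctable errors = floor((d-1)/2)
= floor((13 - 1)/2)
= floor(12/2)
= 6

6


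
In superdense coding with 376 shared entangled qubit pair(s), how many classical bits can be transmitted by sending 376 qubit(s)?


Superdense coding allows 2 classical bits per shared entangled pair.
376 pair(s) -> 2 * 376 = 752 classical bits

752


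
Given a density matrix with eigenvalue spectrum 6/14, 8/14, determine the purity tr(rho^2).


tr(rho^2) = sum of eigenvalues squared
= (6/14)^2 + (8/14)^2
= (36 + 64) / 196
= 100/196
= 0.5102

0.5102


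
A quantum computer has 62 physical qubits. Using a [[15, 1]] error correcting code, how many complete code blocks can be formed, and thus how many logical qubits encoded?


Each code block uses 15 physical qubits for 1 logical qubit(s).
Number of complete blocks = floor(62 / 15) = 4
Logical qubits = 4 * 1
= 4

4


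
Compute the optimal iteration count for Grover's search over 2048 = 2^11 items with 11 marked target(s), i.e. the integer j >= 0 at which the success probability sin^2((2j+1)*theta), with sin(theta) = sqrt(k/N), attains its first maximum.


After j Grover iterations the success probability is P(j) = sin^2((2j+1)*theta), where sin(theta) = sqrt(k/N).
N = 2^11 = 2048, k = 11
sin(theta) = sqrt(k/N) = 0.07328774625
theta = arcsin(sqrt(k/N)) = 0.07335351122 rad
P(j) reaches its first maximum when (2j+1)*theta is as close as possible to pi/2, i.e. j = round(pi/(4*theta) - 1/2).
pi/(4*theta) - 1/2 = 10.2070
(For comparison, the common estimate pi/4 * sqrt(N/k) = 10.7166; the exact maximiser is used here.)
Optimal iterations = 10

10


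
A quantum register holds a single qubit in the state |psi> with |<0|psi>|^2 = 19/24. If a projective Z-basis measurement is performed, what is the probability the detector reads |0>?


|alpha|^2 = 19/24 = 0.7917
|beta|^2 = 1 - 19/24 = 5/24 = 0.2083
P(|0>) = |alpha|^2 = 0.7917

0.7917


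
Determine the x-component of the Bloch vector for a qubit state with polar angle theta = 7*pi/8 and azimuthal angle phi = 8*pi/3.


theta = 2.7489, phi = 8.3776
r_x = sin(theta)*cos(phi) = 0.3827 * -0.5000
r_x = -0.1913

-0.1913


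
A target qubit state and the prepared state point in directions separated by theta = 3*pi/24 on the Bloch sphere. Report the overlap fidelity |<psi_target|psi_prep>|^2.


For states separated by angle theta on Bloch sphere:
F = cos^2(theta/2)
theta = 3*pi/24 = 0.3927
theta/2 = 0.1963
cos(theta/2) = 0.9808
F = 0.9619

0.9619


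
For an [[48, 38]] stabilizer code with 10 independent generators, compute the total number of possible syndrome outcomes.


Each stabilizer generator gives a binary (+1 or -1) measurement outcome.
With 10 independent generators:
Total syndromes = 2^10
= 1024

1024


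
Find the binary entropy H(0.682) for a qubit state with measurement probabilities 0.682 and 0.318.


S = -p*log2(p) - (1-p)*log2(1-p)
p = 0.6820, 1-p = 0.3180
= -0.6820 * log2(0.6820) - 0.3180 * log2(0.3180)
= -(-0.3766) - (-0.5256)
= 0.9022

0.9022


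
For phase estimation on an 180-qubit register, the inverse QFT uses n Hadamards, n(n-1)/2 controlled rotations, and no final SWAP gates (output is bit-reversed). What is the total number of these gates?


Hadamard gates: 180
Controlled rotations: n*(n-1)/2 = 180*179/2 = 16110
SWAP gates: 0 (omitted)
Total = 180 + 16110
= 16290

16290


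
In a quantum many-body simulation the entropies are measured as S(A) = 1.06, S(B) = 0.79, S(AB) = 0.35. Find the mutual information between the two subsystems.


I(A:B) = S(A) + S(B) - S(AB)
= 1.06 + 0.79 - 0.35
= 1.5000

1.5000


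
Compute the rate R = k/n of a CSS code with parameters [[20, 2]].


Code rate R = k/n
= 2/20
= 0.1000

0.1000


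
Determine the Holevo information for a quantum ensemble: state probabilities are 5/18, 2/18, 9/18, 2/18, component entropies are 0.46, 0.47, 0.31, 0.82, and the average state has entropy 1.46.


chi = S(rho) - sum_i p_i * S(rho_i)
Weighted entropy = 5/18 * 0.46 + 2/18 * 0.47 + 9/18 * 0.31 + 2/18 * 0.82
= 0.4261
chi = 1.46 - 0.4261
= 1.0339

1.0339


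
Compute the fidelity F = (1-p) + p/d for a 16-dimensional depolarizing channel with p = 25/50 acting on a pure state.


F = (1-p) + p/d
= (1 - 0.5000) + 0.5000/16
= 0.5000 + 0.0312
= 0.5312

0.5312


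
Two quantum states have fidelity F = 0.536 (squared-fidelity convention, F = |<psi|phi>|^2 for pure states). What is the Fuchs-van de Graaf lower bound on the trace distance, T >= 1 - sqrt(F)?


Fuchs-van de Graaf (squared-fidelity convention): 1 - sqrt(F) <= T <= sqrt(1 - F).
Lower bound: T >= 1 - sqrt(F)
sqrt(F) = sqrt(0.536) = 0.7321
T >= 1 - 0.7321
T >= 0.2679

0.2679


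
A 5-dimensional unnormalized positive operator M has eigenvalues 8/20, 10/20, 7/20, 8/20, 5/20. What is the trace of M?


tr(M) = sum of eigenvalues
= 8/20 + 10/20 + 7/20 + 8/20 + 5/20
= 38/20
= 1.9000

1.9000


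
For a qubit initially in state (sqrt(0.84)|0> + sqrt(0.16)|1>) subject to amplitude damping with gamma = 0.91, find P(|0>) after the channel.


For amplitude damping with parameter gamma on state sqrt(a)|0> + sqrt(b)|1>:
alpha^2 = 0.84, beta^2 = 0.16
P(|0>) = alpha^2 + gamma * beta^2
= 0.84 + 0.91 * 0.16
= 0.84 + 0.1456
= 0.9856

0.9856


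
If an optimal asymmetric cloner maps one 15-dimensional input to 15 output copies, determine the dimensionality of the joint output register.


Output space = H^(tensor 15) where dim(H) = 15
dim = 15^15
= 225 (after 2 factors)
= 3375 (after 3 factors)
= 50625 (after 4 factors)
= 759375 (after 5 factors)
= 11390625 (after 6 factors)
= 170859375 (after 7 factors)
= 2562890625 (after 8 factors)
= 38443359375 (after 9 factors)
= 576650390625 (after 10 factors)
= 8649755859375 (after 11 factors)
= 129746337890625 (after 12 factors)
= 1946195068359375 (after 13 factors)
= 29192926025390625 (after 14 factors)
= 437893890380859375 (after 15 factors)
= 437893890380859375

437893890380859375


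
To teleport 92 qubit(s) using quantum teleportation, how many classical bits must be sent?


Quantum teleportation requires 2 classical bits per qubit teleported.
92 qubit(s) -> 2 * 92 = 184 classical bits

184


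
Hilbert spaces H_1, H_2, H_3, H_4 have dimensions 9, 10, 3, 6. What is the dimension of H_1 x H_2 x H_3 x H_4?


dim(H_1 x H_2 x H_3 x H_4) = 9 * 10 * 3 * 6
= 90 * 3 * 6
= 270 * 6
= 1620

1620


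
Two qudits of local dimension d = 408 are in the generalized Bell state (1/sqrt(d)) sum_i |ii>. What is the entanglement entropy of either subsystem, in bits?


For a maximally entangled state in d x d:
S = log2(d) = log2(408)
= 8.6724

8.6724


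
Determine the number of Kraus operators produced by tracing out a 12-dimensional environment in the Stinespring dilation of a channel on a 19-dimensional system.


Tracing out the environment in an orthonormal basis {|i>_E} gives Kraus operators K_i = <i|_E U |0>_E.
Number of Kraus operators = dim(H_env) = d_env
= 12

12


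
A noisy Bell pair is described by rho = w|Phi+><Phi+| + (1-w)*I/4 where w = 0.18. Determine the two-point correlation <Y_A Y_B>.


|Phi+> = (|00> + |11>)/sqrt(2)
For the pure Bell state, <Y_A Y_B> = -1 (Bell-state Pauli correlator).
The maximally-mixed part I/4 has tr(I/4 * P tensor P) = 0 for any traceless Pauli P.
So <Y_A Y_B>_rho = w * (-1) + (1 - w) * 0
= 0.18 * (-1)
= -0.1800

-0.1800


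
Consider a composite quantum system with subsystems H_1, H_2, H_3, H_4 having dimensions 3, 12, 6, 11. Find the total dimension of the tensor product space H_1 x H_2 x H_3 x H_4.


dim(H_1 x H_2 x H_3 x H_4) = 3 * 12 * 6 * 11
= 36 * 6 * 11
= 216 * 11
= 2376

2376


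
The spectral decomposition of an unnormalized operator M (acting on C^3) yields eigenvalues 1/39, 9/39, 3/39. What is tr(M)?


tr(M) = sum of eigenvalues
= 1/39 + 9/39 + 3/39
= 13/39
= 0.3333

0.3333


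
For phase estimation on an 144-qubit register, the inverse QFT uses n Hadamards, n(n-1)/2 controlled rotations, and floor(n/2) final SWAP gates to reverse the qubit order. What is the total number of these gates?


Hadamard gates: 144
Controlled rotations: n*(n-1)/2 = 144*143/2 = 10296
SWAP gates: floor(n/2) = floor(144/2) = 72
Total = 144 + 10296 + 72
= 10512

10512


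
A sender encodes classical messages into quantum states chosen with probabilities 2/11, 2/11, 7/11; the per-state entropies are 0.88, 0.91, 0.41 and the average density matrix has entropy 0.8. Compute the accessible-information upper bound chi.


chi = S(rho) - sum_i p_i * S(rho_i)
Weighted entropy = 2/11 * 0.88 + 2/11 * 0.91 + 7/11 * 0.41
= 0.5864
chi = 0.8 - 0.5864
= 0.2136

0.2136


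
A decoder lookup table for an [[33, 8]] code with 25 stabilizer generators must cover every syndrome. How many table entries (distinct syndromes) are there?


Each stabilizer generator gives a binary (+1 or -1) measurement outcome.
With 25 independent generators:
Total syndromes = 2^25
= 33554432

33554432


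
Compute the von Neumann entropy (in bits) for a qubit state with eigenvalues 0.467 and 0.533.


S = -p*log2(p) - (1-p)*log2(1-p)
p = 0.4670, 1-p = 0.5330
= -0.4670 * log2(0.4670) - 0.5330 * log2(0.5330)
= -(-0.5130) - (-0.4839)
= 0.9969

0.9969


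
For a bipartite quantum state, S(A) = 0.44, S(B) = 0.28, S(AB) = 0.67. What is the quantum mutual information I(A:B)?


I(A:B) = S(A) + S(B) - S(AB)
= 0.44 + 0.28 - 0.67
= 0.0500

0.0500


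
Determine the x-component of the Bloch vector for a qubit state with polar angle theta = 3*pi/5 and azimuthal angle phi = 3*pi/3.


theta = 1.8850, phi = 3.1416
r_x = sin(theta)*cos(phi) = 0.9511 * -1.0000
r_x = -0.9511

-0.9511


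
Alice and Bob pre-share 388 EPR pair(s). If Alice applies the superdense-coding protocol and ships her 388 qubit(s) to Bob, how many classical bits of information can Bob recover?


Superdense coding allows 2 classical bits per shared entangled pair.
388 pair(s) -> 2 * 388 = 776 classical bits

776


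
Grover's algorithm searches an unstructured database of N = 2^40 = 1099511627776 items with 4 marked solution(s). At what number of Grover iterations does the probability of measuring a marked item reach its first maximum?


After j Grover iterations the success probability is P(j) = sin^2((2j+1)*theta), where sin(theta) = sqrt(k/N).
N = 2^40 = 1099511627776, k = 4
sin(theta) = sqrt(k/N) = 1.907348633e-06
theta = arcsin(sqrt(k/N)) = 1.907348633e-06 rad
P(j) reaches its first maximum when (2j+1)*theta is as close as possible to pi/2, i.e. j = round(pi/(4*theta) - 1/2).
pi/(4*theta) - 1/2 = 411774.3323
(For comparison, the common estimate pi/4 * sqrt(N/k) = 411774.8323; the exact maximiser is used here.)
Optimal iterations = 411774

411774


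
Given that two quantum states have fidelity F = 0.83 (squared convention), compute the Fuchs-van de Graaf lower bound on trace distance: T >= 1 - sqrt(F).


Fuchs-van de Graaf (squared-fidelity convention): 1 - sqrt(F) <= T <= sqrt(1 - F).
Lower bound: T >= 1 - sqrt(F)
sqrt(F) = sqrt(0.83) = 0.9110
T >= 1 - 0.9110
T >= 0.0890

0.0890


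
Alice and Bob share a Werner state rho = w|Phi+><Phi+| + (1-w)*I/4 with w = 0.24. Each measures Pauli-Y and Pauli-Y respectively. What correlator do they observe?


|Phi+> = (|00> + |11>)/sqrt(2)
For the pure Bell state, <Y_A Y_B> = -1 (Bell-state Pauli correlator).
The maximally-mixed part I/4 has tr(I/4 * P tensor P) = 0 for any traceless Pauli P.
So <Y_A Y_B>_rho = w * (-1) + (1 - w) * 0
= 0.24 * (-1)
= -0.2400

-0.2400


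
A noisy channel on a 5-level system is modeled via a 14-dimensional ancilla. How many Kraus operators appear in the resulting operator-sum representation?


Tracing out the environment in an orthonormal basis {|i>_E} gives Kraus operators K_i = <i|_E U |0>_E.
Number of Kraus operators = dim(H_env) = d_env
= 14

14


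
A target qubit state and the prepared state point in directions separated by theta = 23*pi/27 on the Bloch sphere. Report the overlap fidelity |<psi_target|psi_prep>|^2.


For states separated by angle theta on Bloch sphere:
F = cos^2(theta/2)
theta = 23*pi/27 = 2.6762
theta/2 = 1.3381
cos(theta/2) = 0.2306
F = 0.0532

0.0532


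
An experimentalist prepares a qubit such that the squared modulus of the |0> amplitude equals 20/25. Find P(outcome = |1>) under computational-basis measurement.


|alpha|^2 = 20/25 = 0.8000
|beta|^2 = 1 - 20/25 = 5/25 = 0.2000
P(|1>) = |beta|^2 = 0.2000

0.2000


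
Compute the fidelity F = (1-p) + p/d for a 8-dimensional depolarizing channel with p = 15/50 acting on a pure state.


F = (1-p) + p/d
= (1 - 0.3000) + 0.3000/8
= 0.7000 + 0.0375
= 0.7375

0.7375


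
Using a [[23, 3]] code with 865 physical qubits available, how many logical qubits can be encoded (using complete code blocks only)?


Each code block uses 23 physical qubits for 3 logical qubit(s).
Number of complete blocks = floor(865 / 23) = 37
Logical qubits = 37 * 3
= 111

111


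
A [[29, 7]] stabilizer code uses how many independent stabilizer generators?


For an [[n,k]] stabilizer code:
Number of stabilizer generators = n - k
= 29 - 7
= 22

22


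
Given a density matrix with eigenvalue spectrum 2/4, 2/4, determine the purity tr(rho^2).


tr(rho^2) = sum of eigenvalues squared
= (2/4)^2 + (2/4)^2
= (4 + 4) / 16
= 8/16
= 0.5000

0.5000


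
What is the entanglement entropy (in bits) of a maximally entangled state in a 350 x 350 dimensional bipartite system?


For a maximally entangled state in d x d:
S = log2(d) = log2(350)
= 8.4512

8.4512


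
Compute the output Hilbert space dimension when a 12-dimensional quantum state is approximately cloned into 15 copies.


Output space = H^(tensor 15) where dim(H) = 12
dim = 12^15
= 144 (after 2 factors)
= 1728 (after 3 factors)
= 20736 (after 4 factors)
= 248832 (after 5 factors)
= 2985984 (after 6 factors)
= 35831808 (after 7 factors)
= 429981696 (after 8 factors)
= 5159780352 (after 9 factors)
= 61917364224 (after 10 factors)
= 743008370688 (after 11 factors)
= 8916100448256 (after 12 factors)
= 106993205379072 (after 13 factors)
= 1283918464548864 (after 14 factors)
= 15407021574586368 (after 15 factors)
= 15407021574586368

15407021574586368


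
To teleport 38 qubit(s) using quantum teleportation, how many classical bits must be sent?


Quantum teleportation requires 2 classical bits per qubit teleported.
38 qubit(s) -> 2 * 38 = 76 classical bits

76


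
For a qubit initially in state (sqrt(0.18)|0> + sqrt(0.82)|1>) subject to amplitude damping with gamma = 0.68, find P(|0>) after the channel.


For amplitude damping with parameter gamma on state sqrt(a)|0> + sqrt(b)|1>:
alpha^2 = 0.18, beta^2 = 0.82
P(|0>) = alpha^2 + gamma * beta^2
= 0.18 + 0.68 * 0.82
= 0.18 + 0.5576
= 0.7376

0.7376


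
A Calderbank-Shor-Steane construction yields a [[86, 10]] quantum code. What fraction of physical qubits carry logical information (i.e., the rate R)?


Code rate R = k/n
= 10/86
= 0.1163

0.1163


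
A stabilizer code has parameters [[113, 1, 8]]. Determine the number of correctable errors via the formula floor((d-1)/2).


Code parameters: [[113, 1, 8]], distance d = 8.
Number of correctable errors = floor((d-1)/2)
= floor((8 - 1)/2)
= floor(7/2)
= 3

3


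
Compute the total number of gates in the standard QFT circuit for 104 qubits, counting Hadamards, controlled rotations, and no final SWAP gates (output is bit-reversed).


Hadamard gates: 104
Controlled rotations: n*(n-1)/2 = 104*103/2 = 5356
SWAP gates: 0 (omitted)
Total = 104 + 5356
= 5460

5460


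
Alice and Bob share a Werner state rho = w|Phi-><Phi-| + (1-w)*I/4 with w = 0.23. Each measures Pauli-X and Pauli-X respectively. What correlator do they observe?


|Phi-> = (|00> - |11>)/sqrt(2)
For the pure Bell state, <X_A X_B> = -1 (Bell-state Pauli correlator).
The maximally-mixed part I/4 has tr(I/4 * P tensor P) = 0 for any traceless Pauli P.
So <X_A X_B>_rho = w * (-1) + (1 - w) * 0
= 0.23 * (-1)
= -0.2300

-0.2300


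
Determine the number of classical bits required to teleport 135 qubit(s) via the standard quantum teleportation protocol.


Quantum teleportation requires 2 classical bits per qubit teleported.
135 qubit(s) -> 2 * 135 = 270 classical bits

270


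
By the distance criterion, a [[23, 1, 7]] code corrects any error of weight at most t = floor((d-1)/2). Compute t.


Code parameters: [[23, 1, 7]], distance d = 7.
Number of correctable errors = floor((d-1)/2)
= floor((7 - 1)/2)
= floor(6/2)
= 3

3


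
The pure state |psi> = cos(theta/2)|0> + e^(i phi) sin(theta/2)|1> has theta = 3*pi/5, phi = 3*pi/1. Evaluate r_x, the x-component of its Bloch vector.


theta = 1.8850, phi = 9.4248
r_x = sin(theta)*cos(phi) = 0.9511 * -1.0000
r_x = -0.9511

-0.9511


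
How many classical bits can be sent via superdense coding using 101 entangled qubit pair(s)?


Superdense coding allows 2 classical bits per shared entangled pair.
101 pair(s) -> 2 * 101 = 202 classical bits

202


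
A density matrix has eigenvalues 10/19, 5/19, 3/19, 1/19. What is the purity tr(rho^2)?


tr(rho^2) = sum of eigenvalues squared
= (10/19)^2 + (5/19)^2 + (3/19)^2 + (1/19)^2
= (100 + 25 + 9 + 1) / 361
= 135/361
= 0.3740

0.3740


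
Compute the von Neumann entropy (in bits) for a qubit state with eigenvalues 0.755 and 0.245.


S = -p*log2(p) - (1-p)*log2(1-p)
p = 0.7550, 1-p = 0.2450
= -0.7550 * log2(0.7550) - 0.2450 * log2(0.2450)
= -(-0.3061) - (-0.4971)
= 0.8033

0.8033


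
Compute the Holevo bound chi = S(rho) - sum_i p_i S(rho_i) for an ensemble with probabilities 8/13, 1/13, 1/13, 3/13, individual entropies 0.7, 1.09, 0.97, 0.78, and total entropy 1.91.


chi = S(rho) - sum_i p_i * S(rho_i)
Weighted entropy = 8/13 * 0.7 + 1/13 * 1.09 + 1/13 * 0.97 + 3/13 * 0.78
= 0.7692
chi = 1.91 - 0.7692
= 1.1408

1.1408


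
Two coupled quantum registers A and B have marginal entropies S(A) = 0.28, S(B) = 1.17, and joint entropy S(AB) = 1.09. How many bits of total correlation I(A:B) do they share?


I(A:B) = S(A) + S(B) - S(AB)
= 0.28 + 1.17 - 1.09
= 0.3600

0.3600


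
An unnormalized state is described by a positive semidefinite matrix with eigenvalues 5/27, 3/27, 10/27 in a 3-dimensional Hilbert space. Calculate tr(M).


tr(M) = sum of eigenvalues
= 5/27 + 3/27 + 10/27
= 18/27
= 0.6667

0.6667


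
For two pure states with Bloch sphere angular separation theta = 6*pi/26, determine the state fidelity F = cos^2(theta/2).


For states separated by angle theta on Bloch sphere:
F = cos^2(theta/2)
theta = 6*pi/26 = 0.7250
theta/2 = 0.3625
cos(theta/2) = 0.9350
F = 0.8743

0.8743


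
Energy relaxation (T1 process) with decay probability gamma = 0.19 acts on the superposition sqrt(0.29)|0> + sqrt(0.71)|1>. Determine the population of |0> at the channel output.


For amplitude damping with parameter gamma on state sqrt(a)|0> + sqrt(b)|1>:
alpha^2 = 0.29, beta^2 = 0.71
P(|0>) = alpha^2 + gamma * beta^2
= 0.29 + 0.19 * 0.71
= 0.29 + 0.1349
= 0.4249

0.4249


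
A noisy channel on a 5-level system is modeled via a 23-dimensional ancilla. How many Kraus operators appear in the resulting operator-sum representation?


Tracing out the environment in an orthonormal basis {|i>_E} gives Kraus operators K_i = <i|_E U |0>_E.
Number of Kraus operators = dim(H_env) = d_env
= 23

23


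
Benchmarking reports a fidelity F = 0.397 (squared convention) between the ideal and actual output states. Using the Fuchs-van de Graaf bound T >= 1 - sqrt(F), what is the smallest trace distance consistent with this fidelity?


Fuchs-van de Graaf (squared-fidelity convention): 1 - sqrt(F) <= T <= sqrt(1 - F).
Lower bound: T >= 1 - sqrt(F)
sqrt(F) = sqrt(0.397) = 0.6301
T >= 1 - 0.6301
T >= 0.3699

0.3699


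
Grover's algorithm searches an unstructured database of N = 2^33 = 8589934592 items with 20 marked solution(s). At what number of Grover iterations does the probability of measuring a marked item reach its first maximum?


After j Grover iterations the success probability is P(j) = sin^2((2j+1)*theta), where sin(theta) = sqrt(k/N).
N = 2^33 = 8589934592, k = 20
sin(theta) = sqrt(k/N) = 4.825252777e-05
theta = arcsin(sqrt(k/N)) = 4.825252779e-05 rad
P(j) reaches its first maximum when (2j+1)*theta is as close as possible to pi/2, i.e. j = round(pi/(4*theta) - 1/2).
pi/(4*theta) - 1/2 = 16276.3294
(For comparison, the common estimate pi/4 * sqrt(N/k) = 16276.8294; the exact maximiser is used here.)
Optimal iterations = 16276

16276
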